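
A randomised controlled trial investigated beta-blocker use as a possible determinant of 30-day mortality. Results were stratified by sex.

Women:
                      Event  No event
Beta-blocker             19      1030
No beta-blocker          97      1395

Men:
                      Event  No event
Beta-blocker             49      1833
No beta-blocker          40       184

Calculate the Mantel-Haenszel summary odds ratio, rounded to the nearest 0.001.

OR_MH = Σ(aᵢdᵢ/nᵢ) / Σ(bᵢcᵢ/nᵢ), where nᵢ is the stratum total.
Stratum 1 (Women): n = 2541; a·d/n = 19·1395/2541 = 10.4309; b·c/n = 1030·97/2541 = 39.3192
Stratum 2 (Men): n = 2106; a·d/n = 49·184/2106 = 4.2811; b·c/n = 1833·40/2106 = 34.8148
OR_MH = (10.4309 + 4.2811) / (39.3192 + 34.8148) = 14.7120 / 74.1340 = 0.19845

0.198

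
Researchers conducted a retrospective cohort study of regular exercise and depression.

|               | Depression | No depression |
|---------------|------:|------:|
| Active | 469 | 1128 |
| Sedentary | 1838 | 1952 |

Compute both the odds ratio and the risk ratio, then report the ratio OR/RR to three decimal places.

0.729

Cells: a = 469, b = 1128, c = 1838, d = 1952.
OR = (469·1952)/(1128·1838) = 915488/2073264 = 0.44157
Risk in exposed = 469/1597 = 0.29368; risk in unexposed = 1838/3790 = 0.48496; RR = 0.60557
OR/RR = 0.44157 / 0.60557 = 0.72918
The outcome is not rare, so the OR lies further from 1 than the RR.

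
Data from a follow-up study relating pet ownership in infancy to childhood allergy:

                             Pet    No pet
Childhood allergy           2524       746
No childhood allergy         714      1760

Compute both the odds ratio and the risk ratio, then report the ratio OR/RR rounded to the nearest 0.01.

Reading the table with exposure as columns: a = 2524 (Pet, case), b = 714 (Pet, non-case), c = 746 (No pet, case), d = 1760.
OR = (2524·1760)/(714·746) = 4442240/532644 = 8.33998
Risk in exposed = 2524/3238 = 0.77949; risk in unexposed = 746/2506 = 0.29769; RR = 2.61851
OR/RR = 8.33998 / 2.61851 = 3.18501
The outcome is not rare, so the OR lies further from 1 than the RR.

3.19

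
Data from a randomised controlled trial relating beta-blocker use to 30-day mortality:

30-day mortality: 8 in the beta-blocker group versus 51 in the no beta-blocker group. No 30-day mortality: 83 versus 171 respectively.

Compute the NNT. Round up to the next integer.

8

Risk in treated group = 8/91 = 0.08791; risk in control = 51/222 = 0.22973.
Absolute risk reduction = 0.22973 − 0.08791 = 0.14182
NNT = 1 / ARR = 1 / 0.14182 = 7.051 → round up → 8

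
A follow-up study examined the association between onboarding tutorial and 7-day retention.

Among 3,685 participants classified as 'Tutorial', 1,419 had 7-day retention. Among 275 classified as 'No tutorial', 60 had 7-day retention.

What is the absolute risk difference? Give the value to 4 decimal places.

0.1669

From the description: a = 1419, b = 2266, c = 60, d = 215.
Risk in exposed = 1419/3685 = 0.385075; risk in unexposed = 60/275 = 0.218182.
Risk difference = 0.385075 − 0.218182 = 0.166893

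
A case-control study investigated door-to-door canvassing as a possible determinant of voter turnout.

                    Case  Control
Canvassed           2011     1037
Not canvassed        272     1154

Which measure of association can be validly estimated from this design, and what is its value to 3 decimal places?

8.228

Cells: a = 2011, b = 1037, c = 272, d = 1154.
This is a case-control study: participants were sampled on outcome status, so risks in the source population cannot be estimated directly — relative risk is not valid here. The odds ratio is the appropriate measure.
OR = (a·d)/(b·c) = (2011 × 1154) / (1037 × 272) = 2320694 / 282064 = 8.22754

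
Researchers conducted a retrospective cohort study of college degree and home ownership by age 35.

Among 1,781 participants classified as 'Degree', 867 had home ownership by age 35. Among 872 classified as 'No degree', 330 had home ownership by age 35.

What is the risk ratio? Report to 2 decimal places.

From the description: a = 867, b = 914, c = 330, d = 542.
Risk in exposed = 867/1781 = 0.48681; risk in unexposed = 330/872 = 0.37844.
RR = 0.48681 / 0.37844 = 1.28635
The risk among the exposed is 1.29 times that among the unexposed.

1.29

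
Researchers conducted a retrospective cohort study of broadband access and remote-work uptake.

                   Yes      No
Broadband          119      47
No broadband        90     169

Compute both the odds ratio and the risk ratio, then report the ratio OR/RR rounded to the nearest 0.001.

Cells: a = 119, b = 47, c = 90, d = 169.
OR = (119·169)/(47·90) = 20111/4230 = 4.75437
Risk in exposed = 119/166 = 0.71687; risk in unexposed = 90/259 = 0.34749; RR = 2.06299
OR/RR = 4.75437 / 2.06299 = 2.30461
The outcome is not rare, so the OR lies further from 1 than the RR.

2.305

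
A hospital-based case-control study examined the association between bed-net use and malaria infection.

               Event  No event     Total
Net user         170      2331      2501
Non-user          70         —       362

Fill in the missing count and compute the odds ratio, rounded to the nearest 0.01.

The missing cell is in the unexposed row: 362 − 70 = 292.
So a = 170, b = 2331, c = 70, d = 292.
OR = (a·d)/(b·c) = (170 × 292) / (2331 × 70) = 49640 / 163170 = 0.30422

0.30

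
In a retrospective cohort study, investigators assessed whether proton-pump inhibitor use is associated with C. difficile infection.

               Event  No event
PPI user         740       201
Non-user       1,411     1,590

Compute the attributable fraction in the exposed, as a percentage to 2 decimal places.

Cells: a = 740, b = 201, c = 1411, d = 1590.
Risk in exposed = 740/941 = 0.78640; risk in unexposed = 1411/3001 = 0.47018.
RR = 0.78640/0.47018 = 1.67256
AR% = (RR − 1)/RR × 100 = (1.67256 − 1)/1.67256 × 100 = 40.2113%

40.21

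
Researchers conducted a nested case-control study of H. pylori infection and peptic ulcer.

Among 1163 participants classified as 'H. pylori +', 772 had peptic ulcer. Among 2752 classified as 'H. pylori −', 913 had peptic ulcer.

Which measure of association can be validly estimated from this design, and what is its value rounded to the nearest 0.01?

3.98

From the description: a = 772, b = 391, c = 913, d = 1839.
This is a nested case-control study: participants were sampled on outcome status, so risks in the source population cannot be estimated directly — relative risk is not valid here. The odds ratio is the appropriate measure.
OR = (a·d)/(b·c) = (772 × 1839) / (391 × 913) = 1419708 / 356983 = 3.97696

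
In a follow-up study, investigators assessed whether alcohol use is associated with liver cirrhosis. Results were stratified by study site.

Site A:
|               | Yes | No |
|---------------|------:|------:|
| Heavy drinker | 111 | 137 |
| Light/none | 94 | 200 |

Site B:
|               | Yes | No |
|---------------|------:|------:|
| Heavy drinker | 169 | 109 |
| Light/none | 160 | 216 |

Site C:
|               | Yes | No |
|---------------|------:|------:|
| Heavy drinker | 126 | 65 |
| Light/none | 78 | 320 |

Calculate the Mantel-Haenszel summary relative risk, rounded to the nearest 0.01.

RR_MH = Σ(aᵢ·n₀ᵢ/nᵢ) / Σ(cᵢ·n₁ᵢ/nᵢ), with n₁ᵢ = aᵢ+bᵢ (exposed), n₀ᵢ = cᵢ+dᵢ (unexposed), nᵢ = n₁ᵢ+n₀ᵢ.
Stratum 1 (Site A): n₁ = 248, n₀ = 294, n = 542; a·n₀/n = 111·294/542 = 60.2103; c·n₁/n = 94·248/542 = 43.0111
Stratum 2 (Site B): n₁ = 278, n₀ = 376, n = 654; a·n₀/n = 169·376/654 = 97.1621; c·n₁/n = 160·278/654 = 68.0122
Stratum 3 (Site C): n₁ = 191, n₀ = 398, n = 589; a·n₀/n = 126·398/589 = 85.1409; c·n₁/n = 78·191/589 = 25.2937
RR_MH = (60.2103 + 97.1621 + 85.1409) / (43.0111 + 68.0122 + 25.2937) = 242.5133 / 136.3170 = 1.77904

1.78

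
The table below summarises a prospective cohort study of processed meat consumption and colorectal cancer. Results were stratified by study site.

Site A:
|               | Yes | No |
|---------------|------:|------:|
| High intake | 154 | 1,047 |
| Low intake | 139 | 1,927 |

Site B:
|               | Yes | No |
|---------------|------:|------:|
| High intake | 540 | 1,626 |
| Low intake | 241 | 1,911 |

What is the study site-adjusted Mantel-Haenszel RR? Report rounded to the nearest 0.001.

2.131

RR_MH = Σ(aᵢ·n₀ᵢ/nᵢ) / Σ(cᵢ·n₁ᵢ/nᵢ), with n₁ᵢ = aᵢ+bᵢ (exposed), n₀ᵢ = cᵢ+dᵢ (unexposed), nᵢ = n₁ᵢ+n₀ᵢ.
Stratum 1 (Site A): n₁ = 1201, n₀ = 2066, n = 3267; a·n₀/n = 154·2066/3267 = 97.3872; c·n₁/n = 139·1201/3267 = 51.0986
Stratum 2 (Site B): n₁ = 2166, n₀ = 2152, n = 4318; a·n₀/n = 540·2152/4318 = 269.1246; c·n₁/n = 241·2166/4318 = 120.8907
RR_MH = (97.3872 + 269.1246) / (51.0986 + 120.8907) = 366.5118 / 171.9893 = 2.13102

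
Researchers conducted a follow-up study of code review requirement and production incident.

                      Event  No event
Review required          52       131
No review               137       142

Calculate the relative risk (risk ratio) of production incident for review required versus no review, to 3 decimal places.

Cells: a = 52, b = 131, c = 137, d = 142.
Risk in exposed = 52/183 = 0.28415; risk in unexposed = 137/279 = 0.49104.
RR = 0.28415 / 0.49104 = 0.57868
The risk is 42% lower among the exposed than among the unexposed.

0.579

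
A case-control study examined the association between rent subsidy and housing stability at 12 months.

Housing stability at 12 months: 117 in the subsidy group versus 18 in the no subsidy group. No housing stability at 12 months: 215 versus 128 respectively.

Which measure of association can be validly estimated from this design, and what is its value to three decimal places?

3.870

From the description: a = 117, b = 215, c = 18, d = 128.
This is a case-control study: participants were sampled on outcome status, so risks in the source population cannot be estimated directly — relative risk is not valid here. The odds ratio is the appropriate measure.
OR = (a·d)/(b·c) = (117 × 128) / (215 × 18) = 14976 / 3870 = 3.86977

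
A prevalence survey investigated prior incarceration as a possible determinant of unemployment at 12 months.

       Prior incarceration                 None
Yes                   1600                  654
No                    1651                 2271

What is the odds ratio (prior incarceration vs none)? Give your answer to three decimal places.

Reading the table with exposure as columns: a = 1600 (Prior incarceration, case), b = 1651 (Prior incarceration, non-case), c = 654 (None, case), d = 2271.
OR = (a·d)/(b·c) = (1600 × 2271) / (1651 × 654) = 3633600 / 1079754 = 3.36521
The odds of unemployment at 12 months are about 3.37 times as high in the prior incarceration group.

3.365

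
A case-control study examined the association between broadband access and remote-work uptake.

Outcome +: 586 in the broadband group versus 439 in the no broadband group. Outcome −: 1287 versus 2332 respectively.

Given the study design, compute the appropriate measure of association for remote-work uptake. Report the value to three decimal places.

2.419

From the description: a = 586, b = 1287, c = 439, d = 2332.
This is a case-control study: participants were sampled on outcome status, so risks in the source population cannot be estimated directly — relative risk is not valid here. The odds ratio is the appropriate measure.
OR = (a·d)/(b·c) = (586 × 2332) / (1287 × 439) = 1366552 / 564993 = 2.41871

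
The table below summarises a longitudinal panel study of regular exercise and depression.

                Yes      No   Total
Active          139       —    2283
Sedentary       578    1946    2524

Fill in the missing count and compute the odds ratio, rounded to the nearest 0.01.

0.22

The missing cell is in the exposed row: 2283 − 139 = 2144.
So a = 139, b = 2144, c = 578, d = 1946.
OR = (a·d)/(b·c) = (139 × 1946) / (2144 × 578) = 270494 / 1239232 = 0.21828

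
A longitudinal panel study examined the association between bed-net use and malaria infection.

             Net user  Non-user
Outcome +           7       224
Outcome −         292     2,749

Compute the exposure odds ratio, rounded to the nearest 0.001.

0.294

Reading the table with exposure as columns: a = 7 (Net user, case), b = 292 (Net user, non-case), c = 224 (Non-user, case), d = 2749.
OR = (a·d)/(b·c) = (7 × 2749) / (292 × 224) = 19243 / 65408 = 0.29420
Exposure is associated with lower odds of malaria infection (OR = 0.29 < 1).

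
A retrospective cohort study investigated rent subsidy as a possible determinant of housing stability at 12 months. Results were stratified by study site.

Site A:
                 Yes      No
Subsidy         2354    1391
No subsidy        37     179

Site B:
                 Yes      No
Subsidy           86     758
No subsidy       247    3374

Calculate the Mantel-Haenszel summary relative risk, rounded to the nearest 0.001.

2.426

RR_MH = Σ(aᵢ·n₀ᵢ/nᵢ) / Σ(cᵢ·n₁ᵢ/nᵢ), with n₁ᵢ = aᵢ+bᵢ (exposed), n₀ᵢ = cᵢ+dᵢ (unexposed), nᵢ = n₁ᵢ+n₀ᵢ.
Stratum 1 (Site A): n₁ = 3745, n₀ = 216, n = 3961; a·n₀/n = 2354·216/3961 = 128.3676; c·n₁/n = 37·3745/3961 = 34.9823
Stratum 2 (Site B): n₁ = 844, n₀ = 3621, n = 4465; a·n₀/n = 86·3621/4465 = 69.7438; c·n₁/n = 247·844/4465 = 46.6894
RR_MH = (128.3676 + 69.7438) / (34.9823 + 46.6894) = 198.1114 / 81.6717 = 2.42570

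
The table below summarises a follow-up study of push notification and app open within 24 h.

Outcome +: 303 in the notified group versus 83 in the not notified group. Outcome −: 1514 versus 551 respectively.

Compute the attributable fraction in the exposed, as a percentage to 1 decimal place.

21.5

From the description: a = 303, b = 1514, c = 83, d = 551.
Risk in exposed = 303/1817 = 0.16676; risk in unexposed = 83/634 = 0.13091.
RR = 0.16676/0.13091 = 1.27379
AR% = (RR − 1)/RR × 100 = (1.27379 − 1)/1.27379 × 100 = 21.4943%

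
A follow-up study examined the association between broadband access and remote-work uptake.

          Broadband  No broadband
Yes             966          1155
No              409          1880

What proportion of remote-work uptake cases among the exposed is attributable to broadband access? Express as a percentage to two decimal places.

Reading the table with exposure as columns: a = 966 (Broadband, case), b = 409 (Broadband, non-case), c = 1155 (No broadband, case), d = 1880.
Risk in exposed = 966/1375 = 0.70255; risk in unexposed = 1155/3035 = 0.38056.
RR = 0.70255/0.38056 = 1.84608
AR% = (RR − 1)/RR × 100 = (1.84608 − 1)/1.84608 × 100 = 45.8312%

45.83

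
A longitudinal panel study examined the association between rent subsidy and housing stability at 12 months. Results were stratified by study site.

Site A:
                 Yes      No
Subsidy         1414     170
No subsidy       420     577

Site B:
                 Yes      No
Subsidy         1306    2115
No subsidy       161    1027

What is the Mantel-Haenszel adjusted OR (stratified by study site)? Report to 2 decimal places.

5.98

OR_MH = Σ(aᵢdᵢ/nᵢ) / Σ(bᵢcᵢ/nᵢ), where nᵢ is the stratum total.
Stratum 1 (Site A): n = 2581; a·d/n = 1414·577/2581 = 316.1093; b·c/n = 170·420/2581 = 27.6637
Stratum 2 (Site B): n = 4609; a·d/n = 1306·1027/4609 = 291.0093; b·c/n = 2115·161/4609 = 73.8805
OR_MH = (316.1093 + 291.0093) / (27.6637 + 73.8805) = 607.1186 / 101.5441 = 5.97886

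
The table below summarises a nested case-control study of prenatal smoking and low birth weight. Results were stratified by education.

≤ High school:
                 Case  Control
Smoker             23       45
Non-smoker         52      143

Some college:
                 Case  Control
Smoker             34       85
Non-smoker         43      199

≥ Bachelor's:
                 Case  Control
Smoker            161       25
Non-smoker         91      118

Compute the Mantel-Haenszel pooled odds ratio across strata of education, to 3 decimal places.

OR_MH = Σ(aᵢdᵢ/nᵢ) / Σ(bᵢcᵢ/nᵢ), where nᵢ is the stratum total.
Stratum 1 (≤ High school): n = 263; a·d/n = 23·143/263 = 12.5057; b·c/n = 45·52/263 = 8.8973
Stratum 2 (Some college): n = 361; a·d/n = 34·199/361 = 18.7424; b·c/n = 85·43/361 = 10.1247
Stratum 3 (≥ Bachelor's): n = 395; a·d/n = 161·118/395 = 48.0962; b·c/n = 25·91/395 = 5.7595
OR_MH = (12.5057 + 18.7424 + 48.0962) / (8.8973 + 10.1247 + 5.7595) = 79.3443 / 24.7815 = 3.20176

3.202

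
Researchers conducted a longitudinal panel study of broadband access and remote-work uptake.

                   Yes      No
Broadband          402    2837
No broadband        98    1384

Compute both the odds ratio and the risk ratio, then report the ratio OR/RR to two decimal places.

1.07

Cells: a = 402, b = 2837, c = 98, d = 1384.
OR = (402·1384)/(2837·98) = 556368/278026 = 2.00114
Risk in exposed = 402/3239 = 0.12411; risk in unexposed = 98/1482 = 0.06613; RR = 1.87688
OR/RR = 2.00114 / 1.87688 = 1.06620
The outcome is not rare, so the OR lies further from 1 than the RR.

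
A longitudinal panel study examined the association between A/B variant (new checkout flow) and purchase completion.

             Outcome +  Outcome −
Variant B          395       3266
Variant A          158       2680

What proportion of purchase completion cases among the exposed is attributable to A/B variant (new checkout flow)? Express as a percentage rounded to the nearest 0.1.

48.4

Cells: a = 395, b = 3266, c = 158, d = 2680.
Risk in exposed = 395/3661 = 0.10789; risk in unexposed = 158/2838 = 0.05567.
RR = 0.10789/0.05567 = 1.93800
AR% = (RR − 1)/RR × 100 = (1.93800 − 1)/1.93800 × 100 = 48.4003%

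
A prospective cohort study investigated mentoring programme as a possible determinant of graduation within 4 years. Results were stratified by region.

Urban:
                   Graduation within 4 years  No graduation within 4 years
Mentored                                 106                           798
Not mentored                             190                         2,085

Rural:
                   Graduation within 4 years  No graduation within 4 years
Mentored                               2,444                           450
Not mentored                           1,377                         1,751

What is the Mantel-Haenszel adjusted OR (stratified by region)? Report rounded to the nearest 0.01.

5.18

OR_MH = Σ(aᵢdᵢ/nᵢ) / Σ(bᵢcᵢ/nᵢ), where nᵢ is the stratum total.
Stratum 1 (Urban): n = 3179; a·d/n = 106·2085/3179 = 69.5219; b·c/n = 798·190/3179 = 47.6942
Stratum 2 (Rural): n = 6022; a·d/n = 2444·1751/6022 = 710.6350; b·c/n = 450·1377/6022 = 102.8977
OR_MH = (69.5219 + 710.6350) / (47.6942 + 102.8977) = 780.1569 / 150.5920 = 5.18060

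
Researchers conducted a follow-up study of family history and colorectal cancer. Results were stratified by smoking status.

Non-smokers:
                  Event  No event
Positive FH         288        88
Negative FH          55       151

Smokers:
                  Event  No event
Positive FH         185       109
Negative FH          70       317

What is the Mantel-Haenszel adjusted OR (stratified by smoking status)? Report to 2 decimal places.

8.24

OR_MH = Σ(aᵢdᵢ/nᵢ) / Σ(bᵢcᵢ/nᵢ), where nᵢ is the stratum total.
Stratum 1 (Non-smokers): n = 582; a·d/n = 288·151/582 = 74.7216; b·c/n = 88·55/582 = 8.3162
Stratum 2 (Smokers): n = 681; a·d/n = 185·317/681 = 86.1160; b·c/n = 109·70/681 = 11.2041
OR_MH = (74.7216 + 86.1160) / (8.3162 + 11.2041) = 160.8377 / 19.5203 = 8.23952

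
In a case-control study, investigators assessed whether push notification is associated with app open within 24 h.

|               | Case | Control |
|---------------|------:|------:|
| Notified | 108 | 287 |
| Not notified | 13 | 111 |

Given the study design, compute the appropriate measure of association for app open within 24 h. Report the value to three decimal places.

Cells: a = 108, b = 287, c = 13, d = 111.
This is a case-control study: participants were sampled on outcome status, so risks in the source population cannot be estimated directly — relative risk is not valid here. The odds ratio is the appropriate measure.
OR = (a·d)/(b·c) = (108 × 111) / (287 × 13) = 11988 / 3731 = 3.21308

3.213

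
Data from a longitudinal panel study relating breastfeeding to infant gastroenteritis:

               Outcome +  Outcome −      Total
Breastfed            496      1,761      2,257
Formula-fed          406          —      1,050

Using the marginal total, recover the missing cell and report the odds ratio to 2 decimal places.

The missing cell is in the unexposed row: 1050 − 406 = 644.
So a = 496, b = 1761, c = 406, d = 644.
OR = (a·d)/(b·c) = (496 × 644) / (1761 × 406) = 319424 / 714966 = 0.44677

0.45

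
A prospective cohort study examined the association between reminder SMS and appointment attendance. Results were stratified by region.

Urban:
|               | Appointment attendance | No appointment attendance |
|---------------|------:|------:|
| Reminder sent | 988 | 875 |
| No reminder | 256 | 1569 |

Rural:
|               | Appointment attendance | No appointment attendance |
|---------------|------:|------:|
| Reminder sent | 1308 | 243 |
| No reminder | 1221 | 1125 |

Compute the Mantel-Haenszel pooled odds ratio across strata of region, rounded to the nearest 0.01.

OR_MH = Σ(aᵢdᵢ/nᵢ) / Σ(bᵢcᵢ/nᵢ), where nᵢ is the stratum total.
Stratum 1 (Urban): n = 3688; a·d/n = 988·1569/3688 = 420.3286; b·c/n = 875·256/3688 = 60.7375
Stratum 2 (Rural): n = 3897; a·d/n = 1308·1125/3897 = 377.5982; b·c/n = 243·1221/3897 = 76.1363
OR_MH = (420.3286 + 377.5982) / (60.7375 + 76.1363) = 797.9268 / 136.8738 = 5.82965

5.83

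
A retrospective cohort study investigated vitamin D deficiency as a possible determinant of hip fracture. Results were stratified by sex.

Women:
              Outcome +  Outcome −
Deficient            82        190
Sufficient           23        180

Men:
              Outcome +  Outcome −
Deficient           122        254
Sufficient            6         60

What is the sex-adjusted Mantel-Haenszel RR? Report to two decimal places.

RR_MH = Σ(aᵢ·n₀ᵢ/nᵢ) / Σ(cᵢ·n₁ᵢ/nᵢ), with n₁ᵢ = aᵢ+bᵢ (exposed), n₀ᵢ = cᵢ+dᵢ (unexposed), nᵢ = n₁ᵢ+n₀ᵢ.
Stratum 1 (Women): n₁ = 272, n₀ = 203, n = 475; a·n₀/n = 82·203/475 = 35.0442; c·n₁/n = 23·272/475 = 13.1705
Stratum 2 (Men): n₁ = 376, n₀ = 66, n = 442; a·n₀/n = 122·66/442 = 18.2172; c·n₁/n = 6·376/442 = 5.1041
RR_MH = (35.0442 + 18.2172) / (13.1705 + 5.1041) = 53.2614 / 18.2746 = 2.91450

2.91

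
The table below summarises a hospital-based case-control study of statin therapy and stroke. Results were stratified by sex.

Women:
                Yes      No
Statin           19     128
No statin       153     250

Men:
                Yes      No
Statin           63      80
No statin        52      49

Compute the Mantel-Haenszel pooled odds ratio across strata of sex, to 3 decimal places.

0.404

OR_MH = Σ(aᵢdᵢ/nᵢ) / Σ(bᵢcᵢ/nᵢ), where nᵢ is the stratum total.
Stratum 1 (Women): n = 550; a·d/n = 19·250/550 = 8.6364; b·c/n = 128·153/550 = 35.6073
Stratum 2 (Men): n = 244; a·d/n = 63·49/244 = 12.6516; b·c/n = 80·52/244 = 17.0492
OR_MH = (8.6364 + 12.6516) / (35.6073 + 17.0492) = 21.2880 / 52.6565 = 0.40428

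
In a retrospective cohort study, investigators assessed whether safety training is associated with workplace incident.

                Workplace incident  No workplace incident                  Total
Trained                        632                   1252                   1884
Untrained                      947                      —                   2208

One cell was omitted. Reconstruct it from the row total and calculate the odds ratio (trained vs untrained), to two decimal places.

The missing cell is in the unexposed row: 2208 − 947 = 1261.
So a = 632, b = 1252, c = 947, d = 1261.
OR = (a·d)/(b·c) = (632 × 1261) / (1252 × 947) = 796952 / 1185644 = 0.67217

0.67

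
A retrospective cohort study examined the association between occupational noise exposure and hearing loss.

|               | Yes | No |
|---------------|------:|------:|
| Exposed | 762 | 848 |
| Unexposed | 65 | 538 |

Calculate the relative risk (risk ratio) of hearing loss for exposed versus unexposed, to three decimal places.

Cells: a = 762, b = 848, c = 65, d = 538.
Risk in exposed = 762/1610 = 0.47329; risk in unexposed = 65/603 = 0.10779.
RR = 0.47329 / 0.10779 = 4.39069
The risk among the exposed is 4.39 times that among the unexposed.

4.391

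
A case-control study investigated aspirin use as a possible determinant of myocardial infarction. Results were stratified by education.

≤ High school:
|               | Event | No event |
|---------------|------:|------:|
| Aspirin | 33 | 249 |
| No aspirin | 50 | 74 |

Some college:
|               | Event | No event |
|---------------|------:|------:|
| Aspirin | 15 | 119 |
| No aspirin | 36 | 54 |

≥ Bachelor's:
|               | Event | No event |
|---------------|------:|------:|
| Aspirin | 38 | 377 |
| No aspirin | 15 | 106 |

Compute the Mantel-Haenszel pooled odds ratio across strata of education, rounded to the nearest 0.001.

OR_MH = Σ(aᵢdᵢ/nᵢ) / Σ(bᵢcᵢ/nᵢ), where nᵢ is the stratum total.
Stratum 1 (≤ High school): n = 406; a·d/n = 33·74/406 = 6.0148; b·c/n = 249·50/406 = 30.6650
Stratum 2 (Some college): n = 224; a·d/n = 15·54/224 = 3.6161; b·c/n = 119·36/224 = 19.1250
Stratum 3 (≥ Bachelor's): n = 536; a·d/n = 38·106/536 = 7.5149; b·c/n = 377·15/536 = 10.5504
OR_MH = (6.0148 + 3.6161 + 7.5149) / (30.6650 + 19.1250 + 10.5504) = 17.1458 / 60.3404 = 0.28415

0.284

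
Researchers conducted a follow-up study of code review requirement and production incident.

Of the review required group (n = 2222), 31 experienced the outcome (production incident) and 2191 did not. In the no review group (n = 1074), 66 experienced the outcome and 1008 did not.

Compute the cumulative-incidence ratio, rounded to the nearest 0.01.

From the description: a = 31, b = 2191, c = 66, d = 1008.
Risk in exposed = 31/2222 = 0.01395; risk in unexposed = 66/1074 = 0.06145.
RR = 0.01395 / 0.06145 = 0.22703
The risk is 77% lower among the exposed than among the unexposed.

0.23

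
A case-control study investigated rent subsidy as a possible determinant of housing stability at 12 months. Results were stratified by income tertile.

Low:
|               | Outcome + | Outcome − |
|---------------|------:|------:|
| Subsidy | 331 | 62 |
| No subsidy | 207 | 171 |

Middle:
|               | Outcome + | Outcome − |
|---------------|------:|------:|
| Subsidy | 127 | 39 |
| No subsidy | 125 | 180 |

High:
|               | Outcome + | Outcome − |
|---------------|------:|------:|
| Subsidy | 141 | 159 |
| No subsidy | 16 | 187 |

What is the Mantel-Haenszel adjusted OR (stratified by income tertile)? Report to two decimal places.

5.44

OR_MH = Σ(aᵢdᵢ/nᵢ) / Σ(bᵢcᵢ/nᵢ), where nᵢ is the stratum total.
Stratum 1 (Low): n = 771; a·d/n = 331·171/771 = 73.4125; b·c/n = 62·207/771 = 16.6459
Stratum 2 (Middle): n = 471; a·d/n = 127·180/471 = 48.5350; b·c/n = 39·125/471 = 10.3503
Stratum 3 (High): n = 503; a·d/n = 141·187/503 = 52.4195; b·c/n = 159·16/503 = 5.0577
OR_MH = (73.4125 + 48.5350 + 52.4195) / (16.6459 + 10.3503 + 5.0577) = 174.3670 / 32.0539 = 5.43981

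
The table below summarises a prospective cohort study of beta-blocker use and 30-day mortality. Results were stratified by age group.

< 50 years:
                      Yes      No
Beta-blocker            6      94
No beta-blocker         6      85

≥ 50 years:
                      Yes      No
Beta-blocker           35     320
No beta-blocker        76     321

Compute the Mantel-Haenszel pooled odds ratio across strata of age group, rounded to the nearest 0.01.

0.50

OR_MH = Σ(aᵢdᵢ/nᵢ) / Σ(bᵢcᵢ/nᵢ), where nᵢ is the stratum total.
Stratum 1 (< 50 years): n = 191; a·d/n = 6·85/191 = 2.6702; b·c/n = 94·6/191 = 2.9529
Stratum 2 (≥ 50 years): n = 752; a·d/n = 35·321/752 = 14.9402; b·c/n = 320·76/752 = 32.3404
OR_MH = (2.6702 + 14.9402) / (2.9529 + 32.3404) = 17.6103 / 35.2933 = 0.49897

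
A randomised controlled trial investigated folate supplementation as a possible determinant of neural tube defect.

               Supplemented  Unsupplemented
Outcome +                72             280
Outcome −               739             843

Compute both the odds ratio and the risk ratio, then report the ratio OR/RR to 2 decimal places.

0.82

Reading the table with exposure as columns: a = 72 (Supplemented, case), b = 739 (Supplemented, non-case), c = 280 (Unsupplemented, case), d = 843.
OR = (72·843)/(739·280) = 60696/206920 = 0.29333
Risk in exposed = 72/811 = 0.08878; risk in unexposed = 280/1123 = 0.24933; RR = 0.35607
OR/RR = 0.29333 / 0.35607 = 0.82380
The outcome is not rare, so the OR lies further from 1 than the RR.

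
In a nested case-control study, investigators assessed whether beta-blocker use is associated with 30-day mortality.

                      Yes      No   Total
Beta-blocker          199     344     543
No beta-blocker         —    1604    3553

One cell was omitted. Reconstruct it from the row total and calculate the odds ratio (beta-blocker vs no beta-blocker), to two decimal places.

0.48

The missing cell is in the unexposed row: 3553 − 1604 = 1949.
So a = 199, b = 344, c = 1949, d = 1604.
OR = (a·d)/(b·c) = (199 × 1604) / (344 × 1949) = 319196 / 670456 = 0.47609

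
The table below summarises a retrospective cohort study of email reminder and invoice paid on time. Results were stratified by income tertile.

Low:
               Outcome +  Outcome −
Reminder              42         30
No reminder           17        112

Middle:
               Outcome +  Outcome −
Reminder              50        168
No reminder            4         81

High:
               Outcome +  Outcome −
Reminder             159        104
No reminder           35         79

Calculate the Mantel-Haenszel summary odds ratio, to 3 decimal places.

4.864

OR_MH = Σ(aᵢdᵢ/nᵢ) / Σ(bᵢcᵢ/nᵢ), where nᵢ is the stratum total.
Stratum 1 (Low): n = 201; a·d/n = 42·112/201 = 23.4030; b·c/n = 30·17/201 = 2.5373
Stratum 2 (Middle): n = 303; a·d/n = 50·81/303 = 13.3663; b·c/n = 168·4/303 = 2.2178
Stratum 3 (High): n = 377; a·d/n = 159·79/377 = 33.3183; b·c/n = 104·35/377 = 9.6552
OR_MH = (23.4030 + 13.3663 + 33.3183) / (2.5373 + 2.2178 + 9.6552) = 70.0876 / 14.4103 = 4.86371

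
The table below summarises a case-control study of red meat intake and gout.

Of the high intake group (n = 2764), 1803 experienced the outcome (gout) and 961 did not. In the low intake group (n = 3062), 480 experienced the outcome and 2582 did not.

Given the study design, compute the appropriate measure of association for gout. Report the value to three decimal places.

10.092

From the description: a = 1803, b = 961, c = 480, d = 2582.
This is a case-control study: participants were sampled on outcome status, so risks in the source population cannot be estimated directly — relative risk is not valid here. The odds ratio is the appropriate measure.
OR = (a·d)/(b·c) = (1803 × 2582) / (961 × 480) = 4655346 / 461280 = 10.09223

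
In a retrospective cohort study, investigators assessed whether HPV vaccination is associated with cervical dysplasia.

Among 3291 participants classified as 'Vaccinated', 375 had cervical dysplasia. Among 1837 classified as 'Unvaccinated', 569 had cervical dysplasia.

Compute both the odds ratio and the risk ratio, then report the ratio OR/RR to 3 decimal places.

From the description: a = 375, b = 2916, c = 569, d = 1268.
OR = (375·1268)/(2916·569) = 475500/1659204 = 0.28658
Risk in exposed = 375/3291 = 0.11395; risk in unexposed = 569/1837 = 0.30974; RR = 0.36788
OR/RR = 0.28658 / 0.36788 = 0.77902
The outcome is not rare, so the OR lies further from 1 than the RR.

0.779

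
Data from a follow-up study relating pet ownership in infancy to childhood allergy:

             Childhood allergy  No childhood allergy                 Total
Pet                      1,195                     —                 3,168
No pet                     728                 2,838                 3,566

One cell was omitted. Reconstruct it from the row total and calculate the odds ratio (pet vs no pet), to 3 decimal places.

The missing cell is in the exposed row: 3168 − 1195 = 1973.
So a = 1195, b = 1973, c = 728, d = 2838.
OR = (a·d)/(b·c) = (1195 × 2838) / (1973 × 728) = 3391410 / 1436344 = 2.36114

2.361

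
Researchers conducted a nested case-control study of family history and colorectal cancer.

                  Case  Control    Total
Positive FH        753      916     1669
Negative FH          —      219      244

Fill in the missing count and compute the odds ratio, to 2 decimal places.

7.20

The missing cell is in the unexposed row: 244 − 219 = 25.
So a = 753, b = 916, c = 25, d = 219.
OR = (a·d)/(b·c) = (753 × 219) / (916 × 25) = 164907 / 22900 = 7.20118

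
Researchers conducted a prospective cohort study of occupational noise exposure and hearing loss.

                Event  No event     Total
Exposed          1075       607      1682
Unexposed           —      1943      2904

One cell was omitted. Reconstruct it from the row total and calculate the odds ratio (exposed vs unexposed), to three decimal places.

3.581

The missing cell is in the unexposed row: 2904 − 1943 = 961.
So a = 1075, b = 607, c = 961, d = 1943.
OR = (a·d)/(b·c) = (1075 × 1943) / (607 × 961) = 2088725 / 583327 = 3.58071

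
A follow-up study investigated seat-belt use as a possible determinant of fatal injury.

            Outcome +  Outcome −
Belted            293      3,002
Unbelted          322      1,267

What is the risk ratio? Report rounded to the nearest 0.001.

0.439

Cells: a = 293, b = 3002, c = 322, d = 1267.
Risk in exposed = 293/3295 = 0.08892; risk in unexposed = 322/1589 = 0.20264.
RR = 0.08892 / 0.20264 = 0.43881
The risk is 56% lower among the exposed than among the unexposed.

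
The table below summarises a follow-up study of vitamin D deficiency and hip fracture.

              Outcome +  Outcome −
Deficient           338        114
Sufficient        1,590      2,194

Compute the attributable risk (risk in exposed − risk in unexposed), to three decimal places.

Cells: a = 338, b = 114, c = 1590, d = 2194.
Risk in exposed = 338/452 = 0.747788; risk in unexposed = 1590/3784 = 0.420190.
Risk difference = 0.747788 − 0.420190 = 0.327597

0.328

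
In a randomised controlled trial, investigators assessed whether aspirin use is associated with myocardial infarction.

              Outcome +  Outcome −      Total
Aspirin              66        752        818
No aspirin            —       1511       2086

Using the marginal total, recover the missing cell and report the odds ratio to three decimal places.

0.231

The missing cell is in the unexposed row: 2086 − 1511 = 575.
So a = 66, b = 752, c = 575, d = 1511.
OR = (a·d)/(b·c) = (66 × 1511) / (752 × 575) = 99726 / 432400 = 0.23063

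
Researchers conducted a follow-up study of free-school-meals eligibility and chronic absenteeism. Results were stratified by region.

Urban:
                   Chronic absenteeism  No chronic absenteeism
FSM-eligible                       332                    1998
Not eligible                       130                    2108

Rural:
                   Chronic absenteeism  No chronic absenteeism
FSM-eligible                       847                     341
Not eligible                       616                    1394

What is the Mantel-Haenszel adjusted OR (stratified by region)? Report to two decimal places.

4.26

OR_MH = Σ(aᵢdᵢ/nᵢ) / Σ(bᵢcᵢ/nᵢ), where nᵢ is the stratum total.
Stratum 1 (Urban): n = 4568; a·d/n = 332·2108/4568 = 153.2084; b·c/n = 1998·130/4568 = 56.8608
Stratum 2 (Rural): n = 3198; a·d/n = 847·1394/3198 = 369.2051; b·c/n = 341·616/3198 = 65.6836
OR_MH = (153.2084 + 369.2051) / (56.8608 + 65.6836) = 522.4135 / 122.5443 = 4.26306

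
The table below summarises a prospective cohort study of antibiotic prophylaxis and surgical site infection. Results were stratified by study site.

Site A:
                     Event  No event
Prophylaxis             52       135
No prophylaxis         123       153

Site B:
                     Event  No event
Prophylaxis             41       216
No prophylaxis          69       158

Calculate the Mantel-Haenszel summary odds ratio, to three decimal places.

OR_MH = Σ(aᵢdᵢ/nᵢ) / Σ(bᵢcᵢ/nᵢ), where nᵢ is the stratum total.
Stratum 1 (Site A): n = 463; a·d/n = 52·153/463 = 17.1836; b·c/n = 135·123/463 = 35.8639
Stratum 2 (Site B): n = 484; a·d/n = 41·158/484 = 13.3843; b·c/n = 216·69/484 = 30.7934
OR_MH = (17.1836 + 13.3843) / (35.8639 + 30.7934) = 30.5679 / 66.6573 = 0.45858

0.459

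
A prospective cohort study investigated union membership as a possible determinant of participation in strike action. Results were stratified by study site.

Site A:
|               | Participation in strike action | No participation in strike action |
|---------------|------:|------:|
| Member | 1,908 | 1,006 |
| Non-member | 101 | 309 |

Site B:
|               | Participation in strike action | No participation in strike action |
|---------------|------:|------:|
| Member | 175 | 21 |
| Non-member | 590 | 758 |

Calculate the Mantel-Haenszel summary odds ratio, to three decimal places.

OR_MH = Σ(aᵢdᵢ/nᵢ) / Σ(bᵢcᵢ/nᵢ), where nᵢ is the stratum total.
Stratum 1 (Site A): n = 3324; a·d/n = 1908·309/3324 = 177.3682; b·c/n = 1006·101/3324 = 30.5674
Stratum 2 (Site B): n = 1544; a·d/n = 175·758/1544 = 85.9132; b·c/n = 21·590/1544 = 8.0246
OR_MH = (177.3682 + 85.9132) / (30.5674 + 8.0246) = 263.2814 / 38.5920 = 6.82218

6.822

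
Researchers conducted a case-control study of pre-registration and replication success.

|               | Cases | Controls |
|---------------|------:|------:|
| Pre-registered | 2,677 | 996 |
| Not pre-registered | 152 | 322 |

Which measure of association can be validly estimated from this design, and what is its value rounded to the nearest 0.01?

Cells: a = 2677, b = 996, c = 152, d = 322.
This is a case-control study: participants were sampled on outcome status, so risks in the source population cannot be estimated directly — relative risk is not valid here. The odds ratio is the appropriate measure.
OR = (a·d)/(b·c) = (2677 × 322) / (996 × 152) = 861994 / 151392 = 5.69379

5.69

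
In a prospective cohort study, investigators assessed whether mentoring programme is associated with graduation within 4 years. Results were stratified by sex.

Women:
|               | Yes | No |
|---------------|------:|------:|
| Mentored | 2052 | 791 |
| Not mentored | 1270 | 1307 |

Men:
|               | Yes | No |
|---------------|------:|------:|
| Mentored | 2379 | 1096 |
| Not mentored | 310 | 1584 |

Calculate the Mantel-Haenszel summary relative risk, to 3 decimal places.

2.094

RR_MH = Σ(aᵢ·n₀ᵢ/nᵢ) / Σ(cᵢ·n₁ᵢ/nᵢ), with n₁ᵢ = aᵢ+bᵢ (exposed), n₀ᵢ = cᵢ+dᵢ (unexposed), nᵢ = n₁ᵢ+n₀ᵢ.
Stratum 1 (Women): n₁ = 2843, n₀ = 2577, n = 5420; a·n₀/n = 2052·2577/5420 = 975.6465; c·n₁/n = 1270·2843/5420 = 666.1642
Stratum 2 (Men): n₁ = 3475, n₀ = 1894, n = 5369; a·n₀/n = 2379·1894/5369 = 839.2300; c·n₁/n = 310·3475/5369 = 200.6426
RR_MH = (975.6465 + 839.2300) / (666.1642 + 200.6426) = 1814.8765 / 866.8068 = 2.09375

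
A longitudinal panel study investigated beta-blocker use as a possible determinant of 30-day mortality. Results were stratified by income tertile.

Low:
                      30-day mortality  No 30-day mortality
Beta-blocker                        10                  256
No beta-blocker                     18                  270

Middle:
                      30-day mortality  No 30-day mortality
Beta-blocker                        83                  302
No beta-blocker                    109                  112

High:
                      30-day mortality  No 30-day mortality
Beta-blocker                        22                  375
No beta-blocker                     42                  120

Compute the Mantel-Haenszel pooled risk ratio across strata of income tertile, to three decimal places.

RR_MH = Σ(aᵢ·n₀ᵢ/nᵢ) / Σ(cᵢ·n₁ᵢ/nᵢ), with n₁ᵢ = aᵢ+bᵢ (exposed), n₀ᵢ = cᵢ+dᵢ (unexposed), nᵢ = n₁ᵢ+n₀ᵢ.
Stratum 1 (Low): n₁ = 266, n₀ = 288, n = 554; a·n₀/n = 10·288/554 = 5.1986; c·n₁/n = 18·266/554 = 8.6426
Stratum 2 (Middle): n₁ = 385, n₀ = 221, n = 606; a·n₀/n = 83·221/606 = 30.2690; c·n₁/n = 109·385/606 = 69.2492
Stratum 3 (High): n₁ = 397, n₀ = 162, n = 559; a·n₀/n = 22·162/559 = 6.3757; c·n₁/n = 42·397/559 = 29.8283
RR_MH = (5.1986 + 30.2690 + 6.3757) / (8.6426 + 69.2492 + 29.8283) = 41.8432 / 107.7200 = 0.38844

0.388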